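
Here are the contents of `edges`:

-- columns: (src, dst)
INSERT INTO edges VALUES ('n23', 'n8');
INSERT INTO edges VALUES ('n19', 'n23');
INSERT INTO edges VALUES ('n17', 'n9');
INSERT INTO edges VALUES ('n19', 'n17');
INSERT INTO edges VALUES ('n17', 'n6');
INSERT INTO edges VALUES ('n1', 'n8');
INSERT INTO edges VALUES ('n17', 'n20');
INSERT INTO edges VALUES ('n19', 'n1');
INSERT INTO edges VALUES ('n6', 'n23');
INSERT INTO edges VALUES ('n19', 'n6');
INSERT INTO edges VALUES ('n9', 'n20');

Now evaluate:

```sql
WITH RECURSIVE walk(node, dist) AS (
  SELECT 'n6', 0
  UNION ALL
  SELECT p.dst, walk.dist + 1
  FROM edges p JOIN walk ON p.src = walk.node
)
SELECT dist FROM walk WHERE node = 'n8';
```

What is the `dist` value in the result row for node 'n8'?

Base: (n6, dist=0).
Iteration 1: edges from {n6} -> (n23, dist=1).
Iteration 2: edges from {n23} -> (n8, dist=2).
Iteration 3: no outgoing edges from {n8}; recursion stops.

2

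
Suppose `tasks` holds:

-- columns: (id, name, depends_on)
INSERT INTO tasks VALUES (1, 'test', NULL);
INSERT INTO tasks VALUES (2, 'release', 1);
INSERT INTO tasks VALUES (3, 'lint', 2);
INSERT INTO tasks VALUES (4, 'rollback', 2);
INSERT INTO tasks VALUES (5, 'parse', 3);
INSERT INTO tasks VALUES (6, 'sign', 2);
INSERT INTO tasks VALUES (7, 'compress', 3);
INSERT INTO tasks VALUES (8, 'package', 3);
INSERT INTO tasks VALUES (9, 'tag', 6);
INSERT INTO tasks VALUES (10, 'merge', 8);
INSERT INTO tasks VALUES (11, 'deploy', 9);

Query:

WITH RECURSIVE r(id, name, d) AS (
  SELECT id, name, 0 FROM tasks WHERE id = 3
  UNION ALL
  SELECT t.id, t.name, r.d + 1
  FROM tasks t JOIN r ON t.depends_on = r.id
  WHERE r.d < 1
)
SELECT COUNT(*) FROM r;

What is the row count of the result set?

Base: id=3 (lint) at d 0.
Iteration 1: rows with depends_on in {3} -> parse (id 5, d 1), compress (id 7, d 1), package (id 8, d 1).
Iteration 2: d < 1 fails for all current rows; recursion stops.
Total rows emitted: 4.

4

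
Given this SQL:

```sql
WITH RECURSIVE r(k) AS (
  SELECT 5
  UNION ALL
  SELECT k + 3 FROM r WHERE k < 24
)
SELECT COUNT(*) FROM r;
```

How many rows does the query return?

8

Base: k=5.
Iteration 1: 5 < 24 holds -> k = 5 + 3 = 8.
Iteration 2: 8 < 24 holds -> k = 8 + 3 = 11.
Iteration 3: 11 < 24 holds -> k = 11 + 3 = 14.
Iteration 4: 14 < 24 holds -> k = 14 + 3 = 17.
Iteration 5: 17 < 24 holds -> k = 17 + 3 = 20.
Iteration 6: 20 < 24 holds -> k = 20 + 3 = 23.
Iteration 7: 23 < 24 holds -> k = 23 + 3 = 26.
Iteration 8: 26 < 24 fails; recursion stops.
Total rows emitted: 8.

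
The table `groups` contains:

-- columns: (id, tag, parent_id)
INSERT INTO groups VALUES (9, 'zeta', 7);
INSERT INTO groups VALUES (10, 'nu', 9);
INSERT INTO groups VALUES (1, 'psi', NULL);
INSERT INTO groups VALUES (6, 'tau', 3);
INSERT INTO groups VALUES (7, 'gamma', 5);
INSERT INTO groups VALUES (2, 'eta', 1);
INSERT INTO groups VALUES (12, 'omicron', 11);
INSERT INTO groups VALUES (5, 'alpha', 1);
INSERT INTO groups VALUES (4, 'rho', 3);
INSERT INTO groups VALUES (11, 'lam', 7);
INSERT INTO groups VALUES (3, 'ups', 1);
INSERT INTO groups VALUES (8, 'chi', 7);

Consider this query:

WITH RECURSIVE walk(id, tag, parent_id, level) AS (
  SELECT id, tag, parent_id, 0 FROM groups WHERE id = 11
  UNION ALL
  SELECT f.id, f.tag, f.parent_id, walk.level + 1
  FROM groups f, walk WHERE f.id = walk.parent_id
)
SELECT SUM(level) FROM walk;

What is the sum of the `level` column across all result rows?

Base: id=11 (lam), parent_id=7, level 0.
Iteration 1: join on id=7 -> gamma (id 7, parent_id=5, level 1).
Iteration 2: join on id=5 -> alpha (id 5, parent_id=1, level 2).
Iteration 3: join on id=1 -> psi (id 1, parent_id=NULL, level 3).
Iteration 4: parent_id is NULL; no match; recursion stops.
SUM(level) = 0 + 1 + 2 + 3 = 6.

6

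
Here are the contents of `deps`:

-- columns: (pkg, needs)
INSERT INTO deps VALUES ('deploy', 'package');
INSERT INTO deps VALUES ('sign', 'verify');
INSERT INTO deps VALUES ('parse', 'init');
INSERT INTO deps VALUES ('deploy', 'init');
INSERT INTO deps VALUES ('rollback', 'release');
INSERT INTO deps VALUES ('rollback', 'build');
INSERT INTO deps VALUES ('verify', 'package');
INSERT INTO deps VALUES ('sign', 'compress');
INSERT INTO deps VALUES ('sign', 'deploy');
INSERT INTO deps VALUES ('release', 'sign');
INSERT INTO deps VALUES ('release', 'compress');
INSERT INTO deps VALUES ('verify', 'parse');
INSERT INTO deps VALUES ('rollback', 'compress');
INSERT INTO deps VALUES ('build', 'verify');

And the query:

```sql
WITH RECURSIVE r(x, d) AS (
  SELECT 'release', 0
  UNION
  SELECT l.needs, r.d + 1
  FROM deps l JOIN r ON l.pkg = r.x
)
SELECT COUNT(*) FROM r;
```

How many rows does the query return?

10

Base: (release, d=0).
Iteration 1: edges from {release} -> (compress, d=1), (sign, d=1).
Iteration 2: edges from {compress,sign} -> (compress, d=2), (deploy, d=2), (verify, d=2).
Iteration 3: edges from {compress,deploy,verify} -> (init, d=3), (package, d=3), (parse, d=3). [UNION drops 1 duplicate row(s)]
Iteration 4: edges from {init,package,parse} -> (init, d=4).
Iteration 5: no outgoing edges from {init}; recursion stops.
Total rows emitted: 10.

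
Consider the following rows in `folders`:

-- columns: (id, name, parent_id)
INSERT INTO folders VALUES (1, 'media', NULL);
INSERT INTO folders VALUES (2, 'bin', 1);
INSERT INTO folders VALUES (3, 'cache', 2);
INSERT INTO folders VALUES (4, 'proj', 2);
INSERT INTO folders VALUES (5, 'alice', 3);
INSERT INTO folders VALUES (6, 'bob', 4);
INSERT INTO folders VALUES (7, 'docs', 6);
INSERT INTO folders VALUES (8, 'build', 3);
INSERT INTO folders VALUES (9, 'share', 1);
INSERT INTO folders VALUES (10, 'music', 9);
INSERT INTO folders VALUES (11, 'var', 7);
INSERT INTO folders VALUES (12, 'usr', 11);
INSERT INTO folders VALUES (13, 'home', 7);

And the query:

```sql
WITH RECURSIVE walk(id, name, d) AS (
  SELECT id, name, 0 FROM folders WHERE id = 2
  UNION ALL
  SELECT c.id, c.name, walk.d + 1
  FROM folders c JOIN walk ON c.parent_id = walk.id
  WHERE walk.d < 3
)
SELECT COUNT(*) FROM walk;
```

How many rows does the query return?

Base: id=2 (bin) at d 0.
Iteration 1: rows with parent_id in {2} -> cache (id 3, d 1), proj (id 4, d 1).
Iteration 2: rows with parent_id in {3,4} -> alice (id 5, d 2), bob (id 6, d 2), build (id 8, d 2).
Iteration 3: rows with parent_id in {5,6,8} -> docs (id 7, d 3).
Iteration 4: d < 3 fails for all current rows; recursion stops.
Total rows emitted: 7.

7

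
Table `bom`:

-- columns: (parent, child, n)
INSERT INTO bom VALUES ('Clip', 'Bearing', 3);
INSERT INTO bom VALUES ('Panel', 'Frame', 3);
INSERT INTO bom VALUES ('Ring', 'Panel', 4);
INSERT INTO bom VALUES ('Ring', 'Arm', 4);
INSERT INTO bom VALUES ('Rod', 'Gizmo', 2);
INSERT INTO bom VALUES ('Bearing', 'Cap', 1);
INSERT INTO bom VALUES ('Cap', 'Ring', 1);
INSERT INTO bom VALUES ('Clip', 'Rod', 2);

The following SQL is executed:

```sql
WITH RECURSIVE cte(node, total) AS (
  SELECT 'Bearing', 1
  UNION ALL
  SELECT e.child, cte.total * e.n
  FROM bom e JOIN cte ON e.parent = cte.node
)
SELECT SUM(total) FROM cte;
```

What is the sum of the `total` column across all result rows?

Base: (Bearing, total=1).
Iteration 1: components of {Bearing} -> Cap = 1*1 = 1.
Iteration 2: components of {Cap} -> Ring = 1*1 = 1.
Iteration 3: components of {Ring} -> Arm = 1*4 = 4, Panel = 1*4 = 4.
Iteration 4: components of {Arm,Panel} -> Frame = 4*3 = 12.
Iteration 5: no further components; recursion stops.
SUM(total) = 1 + 1 + 1 + 4 + 4 + 12 = 23.

23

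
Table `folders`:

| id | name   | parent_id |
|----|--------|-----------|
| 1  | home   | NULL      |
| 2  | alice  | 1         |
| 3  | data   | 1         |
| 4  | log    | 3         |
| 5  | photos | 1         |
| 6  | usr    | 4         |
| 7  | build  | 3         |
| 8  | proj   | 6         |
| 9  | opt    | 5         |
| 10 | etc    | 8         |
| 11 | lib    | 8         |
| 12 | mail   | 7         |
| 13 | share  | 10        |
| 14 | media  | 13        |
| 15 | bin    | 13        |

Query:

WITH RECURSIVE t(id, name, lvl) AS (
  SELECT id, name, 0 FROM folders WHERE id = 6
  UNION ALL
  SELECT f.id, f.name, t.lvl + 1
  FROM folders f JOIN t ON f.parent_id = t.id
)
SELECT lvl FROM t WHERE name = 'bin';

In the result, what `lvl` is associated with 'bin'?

4

Base: id=6 (usr) at lvl 0.
Iteration 1: rows with parent_id in {6} -> proj (id 8, lvl 1).
Iteration 2: rows with parent_id in {8} -> etc (id 10, lvl 2), lib (id 11, lvl 2).
Iteration 3: rows with parent_id in {10,11} -> share (id 13, lvl 3).
Iteration 4: rows with parent_id in {13} -> media (id 14, lvl 4), bin (id 15, lvl 4).
Iteration 5: no rows with parent_id in {14,15}; recursion stops.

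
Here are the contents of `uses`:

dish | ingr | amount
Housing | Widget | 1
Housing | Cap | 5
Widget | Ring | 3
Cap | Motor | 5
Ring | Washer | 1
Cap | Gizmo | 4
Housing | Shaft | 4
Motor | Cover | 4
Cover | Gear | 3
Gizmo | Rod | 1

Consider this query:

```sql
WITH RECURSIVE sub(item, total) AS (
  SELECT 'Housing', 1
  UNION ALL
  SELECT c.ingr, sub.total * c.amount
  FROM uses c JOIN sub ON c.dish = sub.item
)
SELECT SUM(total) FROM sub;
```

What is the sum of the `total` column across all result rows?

Base: (Housing, total=1).
Iteration 1: components of {Housing} -> Cap = 1*5 = 5, Shaft = 1*4 = 4, Widget = 1*1 = 1.
Iteration 2: components of {Cap,Shaft,Widget} -> Gizmo = 5*4 = 20, Motor = 5*5 = 25, Ring = 1*3 = 3.
Iteration 3: components of {Gizmo,Motor,Ring} -> Cover = 25*4 = 100, Rod = 20*1 = 20, Washer = 3*1 = 3.
Iteration 4: components of {Cover,Rod,Washer} -> Gear = 100*3 = 300.
Iteration 5: no further components; recursion stops.
SUM(total) = 1 + 1 + 5 + 4 + 3 + 25 + 20 + 3 + 100 + 20 + 300 = 482.

482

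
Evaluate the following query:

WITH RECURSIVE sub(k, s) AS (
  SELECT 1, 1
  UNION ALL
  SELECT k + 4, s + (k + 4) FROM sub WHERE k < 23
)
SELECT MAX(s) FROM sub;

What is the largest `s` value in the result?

Base: k=1, s=1.
Iteration 1: 1 < 23 holds -> k = 1 + 4 = 5, s = 1 + 5 = 6.
Iteration 2: 5 < 23 holds -> k = 5 + 4 = 9, s = 6 + 9 = 15.
Iteration 3: 9 < 23 holds -> k = 9 + 4 = 13, s = 15 + 13 = 28.
Iteration 4: 13 < 23 holds -> k = 13 + 4 = 17, s = 28 + 17 = 45.
Iteration 5: 17 < 23 holds -> k = 17 + 4 = 21, s = 45 + 21 = 66.
Iteration 6: 21 < 23 holds -> k = 21 + 4 = 25, s = 66 + 25 = 91.
Iteration 7: 25 < 23 fails; recursion stops.
s values: 1, 6, 15, 28, 45, 66, 91; the maximum is 91.

91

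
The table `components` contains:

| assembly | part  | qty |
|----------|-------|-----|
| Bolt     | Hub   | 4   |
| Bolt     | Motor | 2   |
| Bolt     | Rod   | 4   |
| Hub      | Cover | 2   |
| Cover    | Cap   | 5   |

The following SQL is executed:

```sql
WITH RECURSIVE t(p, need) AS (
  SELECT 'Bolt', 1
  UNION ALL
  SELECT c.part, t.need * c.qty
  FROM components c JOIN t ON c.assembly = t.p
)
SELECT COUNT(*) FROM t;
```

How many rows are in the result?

6

Base: (Bolt, need=1).
Iteration 1: components of {Bolt} -> Hub = 1*4 = 4, Motor = 1*2 = 2, Rod = 1*4 = 4.
Iteration 2: components of {Hub,Motor,Rod} -> Cover = 4*2 = 8.
Iteration 3: components of {Cover} -> Cap = 8*5 = 40.
Iteration 4: no further components; recursion stops.
Total rows emitted: 6.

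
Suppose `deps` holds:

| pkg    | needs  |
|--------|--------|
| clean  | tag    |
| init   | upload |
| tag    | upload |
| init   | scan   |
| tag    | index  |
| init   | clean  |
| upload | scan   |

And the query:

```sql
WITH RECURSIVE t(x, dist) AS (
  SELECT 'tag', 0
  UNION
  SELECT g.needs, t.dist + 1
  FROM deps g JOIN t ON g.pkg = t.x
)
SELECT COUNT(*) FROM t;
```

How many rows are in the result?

4

Base: (tag, dist=0).
Iteration 1: edges from {tag} -> (index, dist=1), (upload, dist=1).
Iteration 2: edges from {index,upload} -> (scan, dist=2).
Iteration 3: no outgoing edges from {scan}; recursion stops.
Total rows emitted: 4.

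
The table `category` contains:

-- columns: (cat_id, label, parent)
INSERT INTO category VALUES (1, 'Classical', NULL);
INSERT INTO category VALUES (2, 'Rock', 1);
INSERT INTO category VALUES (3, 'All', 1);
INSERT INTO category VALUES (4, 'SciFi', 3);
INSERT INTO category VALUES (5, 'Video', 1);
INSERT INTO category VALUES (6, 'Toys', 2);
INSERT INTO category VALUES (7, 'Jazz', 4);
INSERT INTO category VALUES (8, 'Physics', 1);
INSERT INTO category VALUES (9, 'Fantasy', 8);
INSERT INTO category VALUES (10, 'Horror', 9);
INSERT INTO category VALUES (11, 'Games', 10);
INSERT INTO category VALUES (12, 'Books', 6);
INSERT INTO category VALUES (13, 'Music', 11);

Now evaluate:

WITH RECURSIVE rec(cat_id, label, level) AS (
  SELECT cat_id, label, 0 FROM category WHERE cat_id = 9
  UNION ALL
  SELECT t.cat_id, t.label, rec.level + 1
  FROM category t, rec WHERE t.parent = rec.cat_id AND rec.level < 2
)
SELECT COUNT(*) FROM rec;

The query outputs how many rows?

Base: cat_id=9 (Fantasy) at level 0.
Iteration 1: rows with parent in {9} -> Horror (id 10, level 1).
Iteration 2: rows with parent in {10} -> Games (id 11, level 2).
Iteration 3: level < 2 fails for all current rows; recursion stops.
Total rows emitted: 3.

3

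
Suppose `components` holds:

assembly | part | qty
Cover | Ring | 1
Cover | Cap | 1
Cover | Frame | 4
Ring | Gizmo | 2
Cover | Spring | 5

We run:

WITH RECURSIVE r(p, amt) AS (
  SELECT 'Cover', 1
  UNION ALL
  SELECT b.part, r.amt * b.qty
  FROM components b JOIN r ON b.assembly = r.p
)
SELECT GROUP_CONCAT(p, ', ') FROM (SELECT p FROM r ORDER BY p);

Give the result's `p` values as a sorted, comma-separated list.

Base: (Cover, amt=1).
Iteration 1: components of {Cover} -> Cap = 1*1 = 1, Frame = 1*4 = 4, Ring = 1*1 = 1, Spring = 1*5 = 5.
Iteration 2: components of {Cap,Frame,Ring,Spring} -> Gizmo = 1*2 = 2.
Iteration 3: no further components; recursion stops.

Cap, Cover, Frame, Gizmo, Ring, Spring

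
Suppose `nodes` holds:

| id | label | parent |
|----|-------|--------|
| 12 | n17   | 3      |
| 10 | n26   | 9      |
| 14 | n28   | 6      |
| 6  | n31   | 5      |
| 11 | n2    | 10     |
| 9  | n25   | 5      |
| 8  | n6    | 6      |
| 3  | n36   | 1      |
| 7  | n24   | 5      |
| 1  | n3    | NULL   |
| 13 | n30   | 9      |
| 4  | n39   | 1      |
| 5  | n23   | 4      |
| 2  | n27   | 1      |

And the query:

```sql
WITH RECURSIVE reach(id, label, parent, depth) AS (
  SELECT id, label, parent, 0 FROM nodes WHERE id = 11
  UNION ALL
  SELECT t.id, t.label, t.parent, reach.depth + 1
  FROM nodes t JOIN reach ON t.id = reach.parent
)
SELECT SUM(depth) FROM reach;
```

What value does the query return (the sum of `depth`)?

Base: id=11 (n2), parent=10, depth 0.
Iteration 1: join on id=10 -> n26 (id 10, parent=9, depth 1).
Iteration 2: join on id=9 -> n25 (id 9, parent=5, depth 2).
Iteration 3: join on id=5 -> n23 (id 5, parent=4, depth 3).
Iteration 4: join on id=4 -> n39 (id 4, parent=1, depth 4).
Iteration 5: join on id=1 -> n3 (id 1, parent=NULL, depth 5).
Iteration 6: parent is NULL; no match; recursion stops.
SUM(depth) = 0 + 1 + 2 + 3 + 4 + 5 = 15.

15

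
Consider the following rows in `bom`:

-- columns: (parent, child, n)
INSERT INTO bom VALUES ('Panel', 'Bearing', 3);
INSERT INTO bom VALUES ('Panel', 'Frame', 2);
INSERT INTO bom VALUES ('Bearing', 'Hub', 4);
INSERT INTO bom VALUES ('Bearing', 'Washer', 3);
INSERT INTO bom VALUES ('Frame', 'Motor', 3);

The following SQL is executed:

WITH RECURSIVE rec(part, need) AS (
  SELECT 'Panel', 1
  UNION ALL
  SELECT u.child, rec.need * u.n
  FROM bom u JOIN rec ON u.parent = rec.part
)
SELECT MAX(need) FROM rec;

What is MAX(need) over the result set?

Base: (Panel, need=1).
Iteration 1: components of {Panel} -> Bearing = 1*3 = 3, Frame = 1*2 = 2.
Iteration 2: components of {Bearing,Frame} -> Hub = 3*4 = 12, Motor = 2*3 = 6, Washer = 3*3 = 9.
Iteration 3: no further components; recursion stops.
need values: 1, 3, 2, 12, 9, 6; the maximum is 12.

12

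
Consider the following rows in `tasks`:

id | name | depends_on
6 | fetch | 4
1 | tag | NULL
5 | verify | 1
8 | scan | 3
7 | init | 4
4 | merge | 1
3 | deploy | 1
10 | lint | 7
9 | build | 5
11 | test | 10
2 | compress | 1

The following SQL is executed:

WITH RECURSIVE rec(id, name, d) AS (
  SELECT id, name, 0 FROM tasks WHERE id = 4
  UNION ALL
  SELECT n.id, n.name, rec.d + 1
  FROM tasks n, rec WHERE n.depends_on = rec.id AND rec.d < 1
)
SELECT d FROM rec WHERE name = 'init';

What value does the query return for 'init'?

Base: id=4 (merge) at d 0.
Iteration 1: rows with depends_on in {4} -> fetch (id 6, d 1), init (id 7, d 1).
Iteration 2: d < 1 fails for all current rows; recursion stops.

1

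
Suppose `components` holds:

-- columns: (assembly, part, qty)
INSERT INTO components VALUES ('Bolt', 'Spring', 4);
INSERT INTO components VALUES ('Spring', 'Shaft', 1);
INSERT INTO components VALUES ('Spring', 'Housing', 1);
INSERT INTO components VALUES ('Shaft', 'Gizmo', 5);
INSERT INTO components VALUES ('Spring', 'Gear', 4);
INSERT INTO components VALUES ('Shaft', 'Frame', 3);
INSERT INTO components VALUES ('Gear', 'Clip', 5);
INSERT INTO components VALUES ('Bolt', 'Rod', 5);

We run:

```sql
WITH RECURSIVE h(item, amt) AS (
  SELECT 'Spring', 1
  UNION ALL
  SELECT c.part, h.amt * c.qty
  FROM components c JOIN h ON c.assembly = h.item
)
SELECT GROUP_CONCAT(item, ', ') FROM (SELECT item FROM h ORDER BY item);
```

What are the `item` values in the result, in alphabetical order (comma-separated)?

Base: (Spring, amt=1).
Iteration 1: components of {Spring} -> Gear = 1*4 = 4, Housing = 1*1 = 1, Shaft = 1*1 = 1.
Iteration 2: components of {Gear,Housing,Shaft} -> Clip = 4*5 = 20, Frame = 1*3 = 3, Gizmo = 1*5 = 5.
Iteration 3: no further components; recursion stops.

Clip, Frame, Gear, Gizmo, Housing, Shaft, Spring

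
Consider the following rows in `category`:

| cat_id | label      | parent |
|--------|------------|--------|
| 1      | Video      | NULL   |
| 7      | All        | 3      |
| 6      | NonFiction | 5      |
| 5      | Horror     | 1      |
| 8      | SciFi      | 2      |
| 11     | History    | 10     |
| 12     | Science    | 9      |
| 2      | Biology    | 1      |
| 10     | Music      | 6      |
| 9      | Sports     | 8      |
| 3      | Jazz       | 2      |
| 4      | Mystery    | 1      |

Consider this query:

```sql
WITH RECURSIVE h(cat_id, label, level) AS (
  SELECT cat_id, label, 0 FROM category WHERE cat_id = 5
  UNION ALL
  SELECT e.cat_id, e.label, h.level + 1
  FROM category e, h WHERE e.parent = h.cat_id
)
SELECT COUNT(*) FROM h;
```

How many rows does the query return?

Base: cat_id=5 (Horror) at level 0.
Iteration 1: rows with parent in {5} -> NonFiction (id 6, level 1).
Iteration 2: rows with parent in {6} -> Music (id 10, level 2).
Iteration 3: rows with parent in {10} -> History (id 11, level 3).
Iteration 4: no rows with parent in {11}; recursion stops.
Total rows emitted: 4.

4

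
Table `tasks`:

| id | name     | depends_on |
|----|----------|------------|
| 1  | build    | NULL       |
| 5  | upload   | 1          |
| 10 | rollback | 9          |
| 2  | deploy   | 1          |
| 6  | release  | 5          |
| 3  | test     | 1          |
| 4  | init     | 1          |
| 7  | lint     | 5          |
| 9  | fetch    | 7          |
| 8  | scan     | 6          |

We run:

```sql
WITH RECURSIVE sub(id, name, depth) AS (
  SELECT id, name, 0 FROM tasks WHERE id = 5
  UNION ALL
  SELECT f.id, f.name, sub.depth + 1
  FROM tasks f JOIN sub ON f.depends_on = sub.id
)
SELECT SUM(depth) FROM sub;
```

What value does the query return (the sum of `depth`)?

9

Base: id=5 (upload) at depth 0.
Iteration 1: rows with depends_on in {5} -> release (id 6, depth 1), lint (id 7, depth 1).
Iteration 2: rows with depends_on in {6,7} -> scan (id 8, depth 2), fetch (id 9, depth 2).
Iteration 3: rows with depends_on in {8,9} -> rollback (id 10, depth 3).
Iteration 4: no rows with depends_on in {10}; recursion stops.
SUM(depth) = 0 + 1 + 1 + 2 + 2 + 3 = 9.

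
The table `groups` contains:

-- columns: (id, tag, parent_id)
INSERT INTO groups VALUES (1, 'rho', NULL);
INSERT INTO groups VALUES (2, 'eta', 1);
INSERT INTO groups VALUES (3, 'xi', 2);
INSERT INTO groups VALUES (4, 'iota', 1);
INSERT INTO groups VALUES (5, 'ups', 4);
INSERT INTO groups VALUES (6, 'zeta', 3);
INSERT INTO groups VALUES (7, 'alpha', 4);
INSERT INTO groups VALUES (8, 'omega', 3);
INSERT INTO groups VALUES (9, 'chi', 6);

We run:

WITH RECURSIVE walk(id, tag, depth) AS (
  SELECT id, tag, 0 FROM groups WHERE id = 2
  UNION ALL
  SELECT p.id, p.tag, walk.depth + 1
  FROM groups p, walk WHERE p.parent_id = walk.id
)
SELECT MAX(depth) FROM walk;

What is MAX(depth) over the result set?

Base: id=2 (eta) at depth 0.
Iteration 1: rows with parent_id in {2} -> xi (id 3, depth 1).
Iteration 2: rows with parent_id in {3} -> zeta (id 6, depth 2), omega (id 8, depth 2).
Iteration 3: rows with parent_id in {6,8} -> chi (id 9, depth 3).
Iteration 4: no rows with parent_id in {9}; recursion stops.
depth values: 0, 1, 2, 2, 3; the maximum is 3.

3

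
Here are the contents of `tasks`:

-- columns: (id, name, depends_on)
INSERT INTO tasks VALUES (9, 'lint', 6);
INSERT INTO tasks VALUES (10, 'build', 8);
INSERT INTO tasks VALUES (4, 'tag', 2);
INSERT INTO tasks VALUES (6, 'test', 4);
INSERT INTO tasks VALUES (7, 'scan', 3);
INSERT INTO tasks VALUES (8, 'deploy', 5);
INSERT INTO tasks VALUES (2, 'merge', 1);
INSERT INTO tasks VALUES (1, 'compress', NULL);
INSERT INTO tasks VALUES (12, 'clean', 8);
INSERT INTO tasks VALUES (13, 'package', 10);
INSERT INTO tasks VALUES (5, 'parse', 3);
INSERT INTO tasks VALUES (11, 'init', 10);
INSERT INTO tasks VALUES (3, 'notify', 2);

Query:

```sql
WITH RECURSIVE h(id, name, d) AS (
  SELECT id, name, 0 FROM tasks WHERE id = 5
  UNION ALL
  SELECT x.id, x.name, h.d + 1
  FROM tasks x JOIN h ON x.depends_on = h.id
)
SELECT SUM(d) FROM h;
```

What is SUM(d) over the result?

11

Base: id=5 (parse) at d 0.
Iteration 1: rows with depends_on in {5} -> deploy (id 8, d 1).
Iteration 2: rows with depends_on in {8} -> build (id 10, d 2), clean (id 12, d 2).
Iteration 3: rows with depends_on in {10,12} -> init (id 11, d 3), package (id 13, d 3).
Iteration 4: no rows with depends_on in {11,13}; recursion stops.
SUM(d) = 0 + 1 + 2 + 2 + 3 + 3 = 11.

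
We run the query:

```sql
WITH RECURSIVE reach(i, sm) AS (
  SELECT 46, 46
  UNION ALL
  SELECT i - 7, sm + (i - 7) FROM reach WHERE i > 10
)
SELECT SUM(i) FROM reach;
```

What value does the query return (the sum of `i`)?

175

Base: i=46, sm=46.
Iteration 1: 46 > 10 holds -> i = 46 - 7 = 39, sm = 46 + 39 = 85.
Iteration 2: 39 > 10 holds -> i = 39 - 7 = 32, sm = 85 + 32 = 117.
Iteration 3: 32 > 10 holds -> i = 32 - 7 = 25, sm = 117 + 25 = 142.
Iteration 4: 25 > 10 holds -> i = 25 - 7 = 18, sm = 142 + 18 = 160.
Iteration 5: 18 > 10 holds -> i = 18 - 7 = 11, sm = 160 + 11 = 171.
Iteration 6: 11 > 10 holds -> i = 11 - 7 = 4, sm = 171 + 4 = 175.
Iteration 7: 4 > 10 fails; recursion stops.
SUM(i) = 46 + 39 + 32 + 25 + 18 + 11 + 4 = 175.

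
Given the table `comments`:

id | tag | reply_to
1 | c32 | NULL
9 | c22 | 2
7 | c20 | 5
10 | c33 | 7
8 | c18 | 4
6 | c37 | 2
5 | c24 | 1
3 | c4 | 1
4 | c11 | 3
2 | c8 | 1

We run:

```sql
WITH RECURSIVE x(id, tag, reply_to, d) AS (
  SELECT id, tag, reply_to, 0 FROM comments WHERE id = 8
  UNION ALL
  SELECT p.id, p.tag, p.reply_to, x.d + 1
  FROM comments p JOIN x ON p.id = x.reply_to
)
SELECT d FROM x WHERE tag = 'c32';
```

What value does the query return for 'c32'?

3

Base: id=8 (c18), reply_to=4, d 0.
Iteration 1: join on id=4 -> c11 (id 4, reply_to=3, d 1).
Iteration 2: join on id=3 -> c4 (id 3, reply_to=1, d 2).
Iteration 3: join on id=1 -> c32 (id 1, reply_to=NULL, d 3).
Iteration 4: reply_to is NULL; no match; recursion stops.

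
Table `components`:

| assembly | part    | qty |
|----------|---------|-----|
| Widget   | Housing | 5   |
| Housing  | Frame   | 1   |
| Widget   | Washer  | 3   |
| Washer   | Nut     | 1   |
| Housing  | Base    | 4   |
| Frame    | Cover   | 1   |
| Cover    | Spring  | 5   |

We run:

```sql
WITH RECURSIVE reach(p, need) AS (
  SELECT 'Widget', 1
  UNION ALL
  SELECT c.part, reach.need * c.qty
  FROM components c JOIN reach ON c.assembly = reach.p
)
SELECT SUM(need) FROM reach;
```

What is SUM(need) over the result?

Base: (Widget, need=1).
Iteration 1: components of {Widget} -> Housing = 1*5 = 5, Washer = 1*3 = 3.
Iteration 2: components of {Housing,Washer} -> Base = 5*4 = 20, Frame = 5*1 = 5, Nut = 3*1 = 3.
Iteration 3: components of {Base,Frame,Nut} -> Cover = 5*1 = 5.
Iteration 4: components of {Cover} -> Spring = 5*5 = 25.
Iteration 5: no further components; recursion stops.
SUM(need) = 1 + 5 + 3 + 5 + 20 + 3 + 5 + 25 = 67.

67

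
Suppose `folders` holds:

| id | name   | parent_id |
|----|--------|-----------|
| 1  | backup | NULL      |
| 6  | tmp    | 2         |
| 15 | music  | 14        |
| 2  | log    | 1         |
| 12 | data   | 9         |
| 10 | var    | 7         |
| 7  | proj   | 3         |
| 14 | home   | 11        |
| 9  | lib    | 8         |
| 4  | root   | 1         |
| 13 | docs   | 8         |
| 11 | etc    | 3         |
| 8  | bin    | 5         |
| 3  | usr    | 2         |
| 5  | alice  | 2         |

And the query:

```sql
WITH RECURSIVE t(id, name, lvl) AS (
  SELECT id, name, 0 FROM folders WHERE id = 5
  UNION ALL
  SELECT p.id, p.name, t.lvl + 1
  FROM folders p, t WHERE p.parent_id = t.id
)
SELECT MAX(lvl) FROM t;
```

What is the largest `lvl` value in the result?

Base: id=5 (alice) at lvl 0.
Iteration 1: rows with parent_id in {5} -> bin (id 8, lvl 1).
Iteration 2: rows with parent_id in {8} -> lib (id 9, lvl 2), docs (id 13, lvl 2).
Iteration 3: rows with parent_id in {9,13} -> data (id 12, lvl 3).
Iteration 4: no rows with parent_id in {12}; recursion stops.
lvl values: 0, 1, 2, 2, 3; the maximum is 3.

3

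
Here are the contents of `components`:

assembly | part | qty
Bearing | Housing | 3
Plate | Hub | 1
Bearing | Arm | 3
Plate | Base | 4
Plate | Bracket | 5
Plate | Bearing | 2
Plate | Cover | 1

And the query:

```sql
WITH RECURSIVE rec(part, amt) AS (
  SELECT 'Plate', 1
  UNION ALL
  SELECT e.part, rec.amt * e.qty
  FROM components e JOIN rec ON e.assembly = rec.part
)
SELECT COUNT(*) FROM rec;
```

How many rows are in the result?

8

Base: (Plate, amt=1).
Iteration 1: components of {Plate} -> Base = 1*4 = 4, Bearing = 1*2 = 2, Bracket = 1*5 = 5, Cover = 1*1 = 1, Hub = 1*1 = 1.
Iteration 2: components of {Base,Bearing,Bracket,Cover,Hub} -> Arm = 2*3 = 6, Housing = 2*3 = 6.
Iteration 3: no further components; recursion stops.
Total rows emitted: 8.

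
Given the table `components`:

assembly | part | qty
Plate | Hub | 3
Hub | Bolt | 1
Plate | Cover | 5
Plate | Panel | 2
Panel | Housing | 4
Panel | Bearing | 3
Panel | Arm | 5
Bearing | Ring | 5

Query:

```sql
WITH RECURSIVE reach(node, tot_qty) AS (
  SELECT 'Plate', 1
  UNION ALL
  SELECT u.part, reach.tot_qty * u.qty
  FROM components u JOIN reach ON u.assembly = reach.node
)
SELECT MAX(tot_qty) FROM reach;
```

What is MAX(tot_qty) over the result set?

30

Base: (Plate, tot_qty=1).
Iteration 1: components of {Plate} -> Cover = 1*5 = 5, Hub = 1*3 = 3, Panel = 1*2 = 2.
Iteration 2: components of {Cover,Hub,Panel} -> Arm = 2*5 = 10, Bearing = 2*3 = 6, Bolt = 3*1 = 3, Housing = 2*4 = 8.
Iteration 3: components of {Arm,Bearing,Bolt,Housing} -> Ring = 6*5 = 30.
Iteration 4: no further components; recursion stops.
tot_qty values: 1, 3, 5, 2, 3, 8, 6, 10, 30; the maximum is 30.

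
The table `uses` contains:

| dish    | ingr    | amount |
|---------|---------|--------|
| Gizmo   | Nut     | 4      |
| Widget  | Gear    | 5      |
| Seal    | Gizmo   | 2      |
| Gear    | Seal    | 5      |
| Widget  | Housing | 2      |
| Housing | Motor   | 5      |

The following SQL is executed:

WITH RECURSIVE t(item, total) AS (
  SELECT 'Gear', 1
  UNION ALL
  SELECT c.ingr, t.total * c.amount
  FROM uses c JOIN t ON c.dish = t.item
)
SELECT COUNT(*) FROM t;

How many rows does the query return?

4

Base: (Gear, total=1).
Iteration 1: components of {Gear} -> Seal = 1*5 = 5.
Iteration 2: components of {Seal} -> Gizmo = 5*2 = 10.
Iteration 3: components of {Gizmo} -> Nut = 10*4 = 40.
Iteration 4: no further components; recursion stops.
Total rows emitted: 4.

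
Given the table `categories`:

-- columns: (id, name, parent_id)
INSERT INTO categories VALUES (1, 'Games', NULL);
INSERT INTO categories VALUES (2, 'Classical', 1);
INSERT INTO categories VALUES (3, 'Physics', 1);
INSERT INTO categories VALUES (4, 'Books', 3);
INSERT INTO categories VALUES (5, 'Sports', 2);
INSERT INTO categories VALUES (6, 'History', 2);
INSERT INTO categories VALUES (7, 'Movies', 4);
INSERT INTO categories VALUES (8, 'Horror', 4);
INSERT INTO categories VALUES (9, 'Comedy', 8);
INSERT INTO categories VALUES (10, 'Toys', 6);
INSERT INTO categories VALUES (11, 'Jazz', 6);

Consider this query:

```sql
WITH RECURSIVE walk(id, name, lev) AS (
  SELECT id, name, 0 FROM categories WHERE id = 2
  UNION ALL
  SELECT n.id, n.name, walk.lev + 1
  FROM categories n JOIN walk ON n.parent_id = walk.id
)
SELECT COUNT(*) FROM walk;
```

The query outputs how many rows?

5

Base: id=2 (Classical) at lev 0.
Iteration 1: rows with parent_id in {2} -> Sports (id 5, lev 1), History (id 6, lev 1).
Iteration 2: rows with parent_id in {5,6} -> Toys (id 10, lev 2), Jazz (id 11, lev 2).
Iteration 3: no rows with parent_id in {10,11}; recursion stops.
Total rows emitted: 5.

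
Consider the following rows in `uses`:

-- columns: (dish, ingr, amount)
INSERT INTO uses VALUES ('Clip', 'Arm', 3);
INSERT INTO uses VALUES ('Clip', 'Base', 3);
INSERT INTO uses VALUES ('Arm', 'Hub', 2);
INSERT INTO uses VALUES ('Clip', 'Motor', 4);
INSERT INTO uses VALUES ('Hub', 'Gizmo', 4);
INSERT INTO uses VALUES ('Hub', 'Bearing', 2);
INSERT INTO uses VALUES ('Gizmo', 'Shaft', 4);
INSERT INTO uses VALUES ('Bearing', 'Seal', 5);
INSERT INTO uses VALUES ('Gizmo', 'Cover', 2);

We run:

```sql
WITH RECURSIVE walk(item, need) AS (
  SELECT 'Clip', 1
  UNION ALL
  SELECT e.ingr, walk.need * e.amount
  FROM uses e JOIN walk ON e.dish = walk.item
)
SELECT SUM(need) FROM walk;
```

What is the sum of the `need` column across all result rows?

257

Base: (Clip, need=1).
Iteration 1: components of {Clip} -> Arm = 1*3 = 3, Base = 1*3 = 3, Motor = 1*4 = 4.
Iteration 2: components of {Arm,Base,Motor} -> Hub = 3*2 = 6.
Iteration 3: components of {Hub} -> Bearing = 6*2 = 12, Gizmo = 6*4 = 24.
Iteration 4: components of {Bearing,Gizmo} -> Cover = 24*2 = 48, Seal = 12*5 = 60, Shaft = 24*4 = 96.
Iteration 5: no further components; recursion stops.
SUM(need) = 1 + 3 + 3 + 4 + 6 + 24 + 12 + 96 + 48 + 60 = 257.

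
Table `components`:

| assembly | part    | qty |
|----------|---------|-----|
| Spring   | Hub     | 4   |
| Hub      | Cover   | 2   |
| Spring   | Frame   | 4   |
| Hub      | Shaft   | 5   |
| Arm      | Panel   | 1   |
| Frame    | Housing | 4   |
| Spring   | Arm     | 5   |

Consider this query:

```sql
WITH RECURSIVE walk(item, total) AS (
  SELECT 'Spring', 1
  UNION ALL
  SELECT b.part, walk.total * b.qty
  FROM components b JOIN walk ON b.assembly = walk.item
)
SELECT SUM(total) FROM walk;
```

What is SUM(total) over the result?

63

Base: (Spring, total=1).
Iteration 1: components of {Spring} -> Arm = 1*5 = 5, Frame = 1*4 = 4, Hub = 1*4 = 4.
Iteration 2: components of {Arm,Frame,Hub} -> Cover = 4*2 = 8, Housing = 4*4 = 16, Panel = 5*1 = 5, Shaft = 4*5 = 20.
Iteration 3: no further components; recursion stops.
SUM(total) = 1 + 4 + 4 + 5 + 16 + 8 + 20 + 5 = 63.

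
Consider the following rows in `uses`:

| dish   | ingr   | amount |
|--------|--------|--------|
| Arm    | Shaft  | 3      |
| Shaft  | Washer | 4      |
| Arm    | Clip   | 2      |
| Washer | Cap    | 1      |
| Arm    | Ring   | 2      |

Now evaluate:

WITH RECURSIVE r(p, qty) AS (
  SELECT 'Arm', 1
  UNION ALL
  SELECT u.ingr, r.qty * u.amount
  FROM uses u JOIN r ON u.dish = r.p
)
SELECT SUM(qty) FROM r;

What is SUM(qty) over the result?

Base: (Arm, qty=1).
Iteration 1: components of {Arm} -> Clip = 1*2 = 2, Ring = 1*2 = 2, Shaft = 1*3 = 3.
Iteration 2: components of {Clip,Ring,Shaft} -> Washer = 3*4 = 12.
Iteration 3: components of {Washer} -> Cap = 12*1 = 12.
Iteration 4: no further components; recursion stops.
SUM(qty) = 1 + 3 + 2 + 2 + 12 + 12 = 32.

32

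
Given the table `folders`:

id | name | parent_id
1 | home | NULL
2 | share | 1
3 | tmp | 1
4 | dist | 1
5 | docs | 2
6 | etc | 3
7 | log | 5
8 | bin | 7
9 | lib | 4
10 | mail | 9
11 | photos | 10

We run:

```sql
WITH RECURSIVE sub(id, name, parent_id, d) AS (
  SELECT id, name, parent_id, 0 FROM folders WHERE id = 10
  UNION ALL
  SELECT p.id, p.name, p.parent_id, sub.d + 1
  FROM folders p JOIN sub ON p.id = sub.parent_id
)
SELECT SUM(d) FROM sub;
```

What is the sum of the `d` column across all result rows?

6

Base: id=10 (mail), parent_id=9, d 0.
Iteration 1: join on id=9 -> lib (id 9, parent_id=4, d 1).
Iteration 2: join on id=4 -> dist (id 4, parent_id=1, d 2).
Iteration 3: join on id=1 -> home (id 1, parent_id=NULL, d 3).
Iteration 4: parent_id is NULL; no match; recursion stops.
SUM(d) = 0 + 1 + 2 + 3 = 6.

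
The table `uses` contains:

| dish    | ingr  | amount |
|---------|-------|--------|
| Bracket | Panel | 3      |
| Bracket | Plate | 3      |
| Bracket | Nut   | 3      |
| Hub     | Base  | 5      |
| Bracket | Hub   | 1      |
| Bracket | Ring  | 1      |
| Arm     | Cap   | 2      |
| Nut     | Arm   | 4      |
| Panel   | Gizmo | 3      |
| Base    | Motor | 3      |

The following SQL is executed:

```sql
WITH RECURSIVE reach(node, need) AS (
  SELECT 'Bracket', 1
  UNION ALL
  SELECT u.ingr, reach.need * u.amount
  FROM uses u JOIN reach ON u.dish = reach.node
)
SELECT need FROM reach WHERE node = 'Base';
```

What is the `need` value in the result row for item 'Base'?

5

Base: (Bracket, need=1).
Iteration 1: components of {Bracket} -> Hub = 1*1 = 1, Nut = 1*3 = 3, Panel = 1*3 = 3, Plate = 1*3 = 3, Ring = 1*1 = 1.
Iteration 2: components of {Hub,Nut,Panel,Plate,Ring} -> Arm = 3*4 = 12, Base = 1*5 = 5, Gizmo = 3*3 = 9.
Iteration 3: components of {Arm,Base,Gizmo} -> Cap = 12*2 = 24, Motor = 5*3 = 15.
Iteration 4: no further components; recursion stops.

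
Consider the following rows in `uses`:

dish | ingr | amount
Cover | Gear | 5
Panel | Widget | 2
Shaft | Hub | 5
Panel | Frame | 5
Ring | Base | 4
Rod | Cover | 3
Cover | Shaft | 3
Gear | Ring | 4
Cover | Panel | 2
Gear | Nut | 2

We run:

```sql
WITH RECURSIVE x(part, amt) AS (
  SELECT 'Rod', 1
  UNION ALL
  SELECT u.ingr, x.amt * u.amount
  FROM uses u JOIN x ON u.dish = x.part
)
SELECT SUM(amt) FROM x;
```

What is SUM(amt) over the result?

Base: (Rod, amt=1).
Iteration 1: components of {Rod} -> Cover = 1*3 = 3.
Iteration 2: components of {Cover} -> Gear = 3*5 = 15, Panel = 3*2 = 6, Shaft = 3*3 = 9.
Iteration 3: components of {Gear,Panel,Shaft} -> Frame = 6*5 = 30, Hub = 9*5 = 45, Nut = 15*2 = 30, Ring = 15*4 = 60, Widget = 6*2 = 12.
Iteration 4: components of {Frame,Hub,Nut,Ring,Widget} -> Base = 60*4 = 240.
Iteration 5: no further components; recursion stops.
SUM(amt) = 1 + 3 + 15 + 6 + 9 + 30 + 60 + 12 + 30 + 45 + 240 = 451.

451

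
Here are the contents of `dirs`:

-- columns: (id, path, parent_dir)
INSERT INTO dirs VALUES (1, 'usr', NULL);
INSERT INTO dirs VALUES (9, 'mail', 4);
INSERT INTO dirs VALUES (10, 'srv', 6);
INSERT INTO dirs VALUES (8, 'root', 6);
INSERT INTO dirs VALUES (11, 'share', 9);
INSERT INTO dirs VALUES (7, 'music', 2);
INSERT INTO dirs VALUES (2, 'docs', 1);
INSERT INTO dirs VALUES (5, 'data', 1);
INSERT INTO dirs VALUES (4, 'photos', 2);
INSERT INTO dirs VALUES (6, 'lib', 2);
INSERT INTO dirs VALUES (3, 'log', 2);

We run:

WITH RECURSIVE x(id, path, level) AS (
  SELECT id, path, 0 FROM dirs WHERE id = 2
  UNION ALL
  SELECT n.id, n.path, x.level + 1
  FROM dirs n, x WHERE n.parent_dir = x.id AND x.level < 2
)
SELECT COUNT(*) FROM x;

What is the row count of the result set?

Base: id=2 (docs) at level 0.
Iteration 1: rows with parent_dir in {2} -> log (id 3, level 1), photos (id 4, level 1), lib (id 6, level 1), music (id 7, level 1).
Iteration 2: rows with parent_dir in {3,4,6,7} -> root (id 8, level 2), mail (id 9, level 2), srv (id 10, level 2).
Iteration 3: level < 2 fails for all current rows; recursion stops.
Total rows emitted: 8.

8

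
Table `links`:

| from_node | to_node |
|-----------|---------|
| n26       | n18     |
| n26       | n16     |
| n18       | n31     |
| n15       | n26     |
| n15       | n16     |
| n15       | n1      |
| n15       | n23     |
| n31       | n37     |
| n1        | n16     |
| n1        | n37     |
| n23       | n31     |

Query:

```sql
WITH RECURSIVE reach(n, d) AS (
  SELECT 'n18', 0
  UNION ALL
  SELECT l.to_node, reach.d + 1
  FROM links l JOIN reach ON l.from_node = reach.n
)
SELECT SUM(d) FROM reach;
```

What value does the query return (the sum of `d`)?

Base: (n18, d=0).
Iteration 1: edges from {n18} -> (n31, d=1).
Iteration 2: edges from {n31} -> (n37, d=2).
Iteration 3: no outgoing edges from {n37}; recursion stops.
SUM(d) = 0 + 1 + 2 = 3.

3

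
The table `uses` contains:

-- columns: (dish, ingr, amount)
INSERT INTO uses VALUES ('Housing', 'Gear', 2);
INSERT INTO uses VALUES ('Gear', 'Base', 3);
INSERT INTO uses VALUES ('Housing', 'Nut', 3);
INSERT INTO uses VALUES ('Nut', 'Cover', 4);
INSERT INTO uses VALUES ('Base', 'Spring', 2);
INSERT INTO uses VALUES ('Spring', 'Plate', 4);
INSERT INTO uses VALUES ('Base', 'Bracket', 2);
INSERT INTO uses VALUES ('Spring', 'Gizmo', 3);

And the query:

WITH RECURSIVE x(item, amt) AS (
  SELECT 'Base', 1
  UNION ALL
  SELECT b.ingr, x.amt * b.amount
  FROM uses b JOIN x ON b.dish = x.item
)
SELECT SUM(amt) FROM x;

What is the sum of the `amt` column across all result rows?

Base: (Base, amt=1).
Iteration 1: components of {Base} -> Bracket = 1*2 = 2, Spring = 1*2 = 2.
Iteration 2: components of {Bracket,Spring} -> Gizmo = 2*3 = 6, Plate = 2*4 = 8.
Iteration 3: no further components; recursion stops.
SUM(amt) = 1 + 2 + 2 + 8 + 6 = 19.

19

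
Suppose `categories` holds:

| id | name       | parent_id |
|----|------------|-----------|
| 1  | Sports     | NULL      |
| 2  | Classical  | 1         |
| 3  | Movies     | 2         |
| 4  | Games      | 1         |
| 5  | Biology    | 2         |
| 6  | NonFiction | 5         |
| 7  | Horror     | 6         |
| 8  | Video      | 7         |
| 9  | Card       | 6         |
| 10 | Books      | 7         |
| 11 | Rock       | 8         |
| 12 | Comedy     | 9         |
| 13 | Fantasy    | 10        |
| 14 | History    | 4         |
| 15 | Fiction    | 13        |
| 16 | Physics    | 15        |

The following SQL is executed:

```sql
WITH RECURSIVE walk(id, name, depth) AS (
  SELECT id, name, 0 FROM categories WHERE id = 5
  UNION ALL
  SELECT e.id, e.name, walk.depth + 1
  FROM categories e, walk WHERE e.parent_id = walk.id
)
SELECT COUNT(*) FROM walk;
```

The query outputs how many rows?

11

Base: id=5 (Biology) at depth 0.
Iteration 1: rows with parent_id in {5} -> NonFiction (id 6, depth 1).
Iteration 2: rows with parent_id in {6} -> Horror (id 7, depth 2), Card (id 9, depth 2).
Iteration 3: rows with parent_id in {7,9} -> Video (id 8, depth 3), Books (id 10, depth 3), Comedy (id 12, depth 3).
Iteration 4: rows with parent_id in {8,10,12} -> Rock (id 11, depth 4), Fantasy (id 13, depth 4).
Iteration 5: rows with parent_id in {11,13} -> Fiction (id 15, depth 5).
Iteration 6: rows with parent_id in {15} -> Physics (id 16, depth 6).
Iteration 7: no rows with parent_id in {16}; recursion stops.
Total rows emitted: 11.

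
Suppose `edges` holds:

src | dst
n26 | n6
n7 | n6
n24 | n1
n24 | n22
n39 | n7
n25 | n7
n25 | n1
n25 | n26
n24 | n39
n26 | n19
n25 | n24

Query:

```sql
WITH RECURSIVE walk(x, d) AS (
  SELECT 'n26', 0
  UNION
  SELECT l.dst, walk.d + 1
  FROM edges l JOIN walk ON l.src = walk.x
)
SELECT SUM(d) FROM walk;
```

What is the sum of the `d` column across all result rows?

Base: (n26, d=0).
Iteration 1: edges from {n26} -> (n19, d=1), (n6, d=1).
Iteration 2: no outgoing edges from {n19,n6}; recursion stops.
SUM(d) = 0 + 1 + 1 = 2.

2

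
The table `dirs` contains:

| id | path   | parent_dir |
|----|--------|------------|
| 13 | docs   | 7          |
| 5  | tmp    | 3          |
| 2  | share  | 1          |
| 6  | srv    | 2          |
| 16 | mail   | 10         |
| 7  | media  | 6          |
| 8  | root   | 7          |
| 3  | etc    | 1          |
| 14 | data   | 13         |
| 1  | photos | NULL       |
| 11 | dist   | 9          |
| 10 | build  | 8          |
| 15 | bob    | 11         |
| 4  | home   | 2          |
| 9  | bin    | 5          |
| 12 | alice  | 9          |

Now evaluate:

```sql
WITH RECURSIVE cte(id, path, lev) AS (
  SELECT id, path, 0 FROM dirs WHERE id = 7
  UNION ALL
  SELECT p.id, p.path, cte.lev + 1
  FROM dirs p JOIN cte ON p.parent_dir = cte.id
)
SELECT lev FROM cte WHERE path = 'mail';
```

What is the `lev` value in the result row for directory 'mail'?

Base: id=7 (media) at lev 0.
Iteration 1: rows with parent_dir in {7} -> root (id 8, lev 1), docs (id 13, lev 1).
Iteration 2: rows with parent_dir in {8,13} -> build (id 10, lev 2), data (id 14, lev 2).
Iteration 3: rows with parent_dir in {10,14} -> mail (id 16, lev 3).
Iteration 4: no rows with parent_dir in {16}; recursion stops.

3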